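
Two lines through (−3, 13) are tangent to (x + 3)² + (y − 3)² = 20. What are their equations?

A line y − (13) = m(x − (−3)) is tangent when its distance from (−3, 3) is 2√5:
[m·(0) − (−10)]² = 20(m² + 1)
m² − 4 = 0, so m = 2 or m = −2.
Through (−3, 13) these give 2x − y = −19 and 2x + y = 7.

2x − y = −19 and 2x + y = 7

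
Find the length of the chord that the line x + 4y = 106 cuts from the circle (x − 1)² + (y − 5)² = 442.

Substitute y = (106 − x)/4:
17x² − 204x + 340 = 0  ⟹  x² − 12x + 20 = 0
x = 10 or x = 2, giving (10, 24) and (2, 26).
|(10, 24) − (2, 26)| = √((8)² + (−2)²) = 2√17.

2√17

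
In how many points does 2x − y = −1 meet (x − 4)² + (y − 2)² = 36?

Centre (4, 2), r² = 36. Distance² from centre to line = (7)²/5 = 49/5.
Since d² < r², the line cuts the circle twice.

2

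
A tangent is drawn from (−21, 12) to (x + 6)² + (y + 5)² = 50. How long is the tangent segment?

4√29

Centre (−6, −5), r² = 50. |PO|² = (−15)² + (17)² = 514.
By the tangent–radius right angle, tangent length = √(|PO|² − r²) = √464 = 4√29.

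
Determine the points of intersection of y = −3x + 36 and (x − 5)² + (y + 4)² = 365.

(7, 15) and (18, −18)

Express y = −3x + 36 and substitute into the circle:
10x² − 250x + 1260 = 0  ⟹  x² − 25x + 126 = 0
x = 18 or x = 7, giving (18, −18) and (7, 15).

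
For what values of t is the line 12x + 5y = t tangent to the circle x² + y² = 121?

Tangency holds when the distance from the centre (0, 0) to the line equals the radius 11:
|12·0 + 5·0 − t| / √169 = 11
|t| = 11·13, so t = 143 or t = −143.

t = −143 or t = 143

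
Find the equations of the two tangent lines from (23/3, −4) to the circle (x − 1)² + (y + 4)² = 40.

3x − y = 27 and 3x + y = 19

Let a tangent through (23/3, −4) have slope m. Its distance from (1, −4) must equal 2√10:
(−20/3m − (0))² = 40(m² + 1)
m² − 9 = 0, so m = 3 or m = −3.
Through (23/3, −4) these give 3x − y = 27 and 3x + y = 19.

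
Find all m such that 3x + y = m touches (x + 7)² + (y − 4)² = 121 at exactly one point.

m = −17 ± 11√10

Tangency holds when the distance from the centre (−7, 4) to the line equals the radius 11:
|3·(−7) + 1·4 − m| / √10 = 11
|m − (−17)| = 11√10.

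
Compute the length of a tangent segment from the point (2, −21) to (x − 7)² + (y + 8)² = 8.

√186

Centre (7, −8), r² = 8. |PO|² = (−5)² + (−13)² = 194.
Power of the point: PT² = |PO|² − r² = 186, so PT = √186.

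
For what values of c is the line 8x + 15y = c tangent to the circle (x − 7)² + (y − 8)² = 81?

Tangency holds when the distance from the centre (7, 8) to the line equals the radius 9:
|8·7 + 15·8 − c| / √289 = 9
|c − (176)| = 9·17, so c = 329 or c = 23.

c = 23 or c = 329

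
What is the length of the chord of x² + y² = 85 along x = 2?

The line gives x = 2. Substituting into the circle:
y² − 81 = 0
y = 9 or y = −9, giving (2, 9) and (2, −9).
Chord length = distance between (2, 9) and (2, −9) = √324 = 18.

18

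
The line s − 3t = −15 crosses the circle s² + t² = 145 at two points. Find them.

Substitute t = (15 + s)/3:
10s² + 30s − 1080 = 0  ⟹  s² + 3s − 108 = 0
s = 9 or s = −12, giving (9, 8) and (−12, 1).

(−12, 1) and (9, 8)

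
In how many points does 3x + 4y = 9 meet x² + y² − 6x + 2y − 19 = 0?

2

Substituting the line into the circle gives 25x² − 174x − 151 = 0.
Δ = 30276 − (−15100) = 45376.
Two real roots: the line is a secant.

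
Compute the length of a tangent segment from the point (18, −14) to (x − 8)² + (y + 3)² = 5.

With centre O = (8, −3), |OP|² = 221 and r² = 5.
The tangent meets the radius at right angles, so tangent² = |PO|² − r² = 221 − 5 = 216.

6√6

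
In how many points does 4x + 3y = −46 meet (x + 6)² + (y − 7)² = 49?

d² = (4·(−6) + 3·7 − (−46))²/25 = 1849/25; r² = 49.
Since d² > r², the line lies outside the circle.

0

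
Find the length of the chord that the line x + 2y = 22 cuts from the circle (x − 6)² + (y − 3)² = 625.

From the line, y = (22 − x)/2. Substituting:
5x² − 80x − 2100 = 0  ⟹  x² − 16x − 420 = 0
x = 30 or x = −14, giving (30, −4) and (−14, 18).
Chord length = distance between (30, −4) and (−14, 18) = √2420 = 22√5.

22√5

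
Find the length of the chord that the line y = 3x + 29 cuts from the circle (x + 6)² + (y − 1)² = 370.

Express y = 3x + 29 and substitute into the circle:
10x² + 180x + 450 = 0  ⟹  x² + 18x + 45 = 0
x = −3 or x = −15, giving (−3, 20) and (−15, −16).
Chord length = distance between (−3, 20) and (−15, −16) = √1440 = 12√10.

12√10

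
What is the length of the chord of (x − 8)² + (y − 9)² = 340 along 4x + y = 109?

Substitute y = −4x + 109:
17x² − 816x + 9724 = 0  ⟹  x² − 48x + 572 = 0
x = 26 or x = 22, giving (26, 5) and (22, 21).
Chord length = distance between (26, 5) and (22, 21) = √272 = 4√17.

4√17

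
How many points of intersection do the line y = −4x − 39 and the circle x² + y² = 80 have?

0

Substituting the line into the circle gives 17x² + 312x + 1441 = 0.
Δ = 97344 − 97988 = −644.
No real roots: the line does not meet the circle.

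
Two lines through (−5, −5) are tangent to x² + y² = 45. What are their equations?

Write the tangent as mx − y + (−5 − m·(−5)) = 0 and set its distance from the centre to 3√5:
(5m − (5))² = 45(m² + 1)
2m² + 5m + 2 = 0, so m = −2 or m = −1/2.
With m = −2: 2x + y = −15. With m = −1/2: x + 2y = −15.

2x + y = −15 and x + 2y = −15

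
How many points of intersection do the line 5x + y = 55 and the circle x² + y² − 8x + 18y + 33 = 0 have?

0

Centre (4, −9), r² = 64. Distance² from centre to line = (−44)²/26 = 968/13.
Since d² > r², the line lies outside the circle.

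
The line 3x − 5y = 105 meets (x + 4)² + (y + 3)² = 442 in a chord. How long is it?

4√34

The distance from (−4, −3) to the line is 102/√34, and r² = 442.
Half the chord is √(r² − d²) = √(136), so the full chord is 4√34.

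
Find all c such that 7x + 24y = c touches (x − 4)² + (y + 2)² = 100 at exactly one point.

c = −270 or c = 230

For a tangent, require d(centre, line) = r = 10.
|7·4 + 24·(−2) − c| / √625 = 10
|c − (−20)| = 10·25, so c = 230 or c = −270.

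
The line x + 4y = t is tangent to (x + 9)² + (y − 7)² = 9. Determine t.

Tangency holds when the distance from the centre (−9, 7) to the line equals the radius 3:
|1·(−9) + 4·7 − t| / √17 = 3
|t − (19)| = 3√17.

t = 19 ± 3√17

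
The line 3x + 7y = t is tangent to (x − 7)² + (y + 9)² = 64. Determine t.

Tangency holds when the distance from the centre (7, −9) to the line equals the radius 8:
|3·7 + 7·(−9) − t| / √58 = 8
|t − (−42)| = 8√58.

t = −42 ± 8√58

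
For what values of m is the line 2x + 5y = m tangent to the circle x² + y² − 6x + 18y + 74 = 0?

m = −39 ± 4√29

For a tangent, require d(centre, line) = r = 4.
|2·3 + 5·(−9) − m| / √29 = 4
|m − (−39)| = 4√29.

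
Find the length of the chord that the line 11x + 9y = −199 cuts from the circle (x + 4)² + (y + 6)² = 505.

The distance from (−4, −6) to the line is 101/√202, and r² = 505.
Half the chord is √(r² − d²) = √(909/2), so the full chord is 3√202.

3√202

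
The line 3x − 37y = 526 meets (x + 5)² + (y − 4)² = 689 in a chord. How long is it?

The distance from (−5, 4) to the line is 689/√1378, and r² = 689.
Chord = 2√(r² − d²) = 2·√(689/2) = √1378.

√1378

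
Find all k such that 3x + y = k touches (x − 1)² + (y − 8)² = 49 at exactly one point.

For a tangent, require d(centre, line) = r = 7.
|3·1 + 1·8 − k| / √10 = 7
|k − (11)| = 7√10.

k = 11 ± 7√10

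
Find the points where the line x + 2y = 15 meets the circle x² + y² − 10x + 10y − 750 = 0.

Express y = (15 − x)/2 and substitute into the circle:
5x² − 90x − 2475 = 0  ⟹  x² − 18x − 495 = 0
x = 33 or x = −15, giving (33, −9) and (−15, 15).

(−15, 15) and (33, −9)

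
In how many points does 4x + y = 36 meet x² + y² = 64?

0

Substituting the line into the circle gives 17x² − 288x + 1232 = 0.
Discriminant = (−288)² − 4·17·(1232) = −832 < 0.
No real roots: the line does not meet the circle.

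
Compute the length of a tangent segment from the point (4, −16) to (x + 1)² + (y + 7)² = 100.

√6

Centre (−1, −7), r² = 100. |PO|² = (5)² + (−9)² = 106.
Power of the point: PT² = |PO|² − r² = 6, so PT = √6.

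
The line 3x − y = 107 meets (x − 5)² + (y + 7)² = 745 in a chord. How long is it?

The distance from (5, −7) to the line is 85/√10, and r² = 745.
Half the chord is √(r² − d²) = √(45/2), so the full chord is 3√10.

3√10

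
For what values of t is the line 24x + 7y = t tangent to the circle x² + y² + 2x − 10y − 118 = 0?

The line touches the circle iff its distance from (−1, 5) is 12:
|24·(−1) + 7·5 − t| / √625 = 12
|t − (11)| = 12·25, so t = 311 or t = −289.

t = −289 or t = 311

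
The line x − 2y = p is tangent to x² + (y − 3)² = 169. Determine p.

Tangency holds when the distance from the centre (0, 3) to the line equals the radius 13:
|1·0 − 2·3 − p| / √5 = 13
|p − (−6)| = 13√5.

p = −6 ± 13√5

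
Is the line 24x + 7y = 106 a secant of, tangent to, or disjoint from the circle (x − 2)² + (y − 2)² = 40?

secant

Substituting the line into the circle gives 625x² − 4612x + 6700 = 0.
Discriminant = (−4612)² − 4·625·(6700) = 4520544 > 0.
Two real roots: the line is a secant.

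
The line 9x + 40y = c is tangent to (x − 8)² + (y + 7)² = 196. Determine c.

c = −782 or c = 366

The line touches the circle iff its distance from (8, −7) is 14:
|9·8 + 40·(−7) − c| / √1681 = 14
|c − (−208)| = 14·41, so c = 366 or c = −782.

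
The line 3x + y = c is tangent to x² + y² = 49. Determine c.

The line touches the circle iff its distance from (0, 0) is 7:
|3·0 + 1·0 − c| / √10 = 7
|c| = 7√10.

c = ±7√10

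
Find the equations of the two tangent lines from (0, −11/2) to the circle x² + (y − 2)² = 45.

x + 2y = −11 and x − 2y = 11

Write the tangent as mx − y + (−11/2 − m·(0)) = 0 and set its distance from the centre to 3√5:
[m·(0) − (15/2)]² = 45(m² + 1)
4m² − 1 = 0, so m = −1/2 or m = 1/2.
Through (0, −11/2) these give x + 2y = −11 and x − 2y = 11.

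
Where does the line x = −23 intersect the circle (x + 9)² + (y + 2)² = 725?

The line gives x = −23. Substituting into the circle:
y² + 4y − 525 = 0
y = 21 or y = −25, giving (−23, 21) and (−23, −25).

(−23, −25) and (−23, 21)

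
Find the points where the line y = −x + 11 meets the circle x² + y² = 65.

(4, 7) and (7, 4)

Substitute y = −x + 11:
2x² − 22x + 56 = 0  ⟹  x² − 11x + 28 = 0
x = 7 or x = 4, giving (7, 4) and (4, 7).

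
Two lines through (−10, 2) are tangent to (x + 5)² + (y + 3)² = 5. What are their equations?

Write the tangent as mx − y + (2 − m·(−10)) = 0 and set its distance from the centre to √5:
(5m − (−5))² = 5(m² + 1)
2m² + 5m + 2 = 0, so m = −1/2 or m = −2.
With m = −1/2: x + 2y = −6. With m = −2: 2x + y = −18.

x + 2y = −6 and 2x + y = −18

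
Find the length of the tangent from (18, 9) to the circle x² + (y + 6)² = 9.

6√15

Centre (0, −6), r² = 9. |PO|² = (18)² + (15)² = 549.
The tangent meets the radius at right angles, so tangent² = |PO|² − r² = 549 − 9 = 540.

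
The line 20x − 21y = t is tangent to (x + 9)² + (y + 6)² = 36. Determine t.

For a tangent, require d(centre, line) = r = 6.
|20·(−9) − 21·(−6) − t| / √841 = 6
|t − (−54)| = 6·29, so t = 120 or t = −228.

t = −228 or t = 120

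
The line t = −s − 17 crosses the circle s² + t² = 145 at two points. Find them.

Substitute t = −s − 17:
2s² + 34s + 144 = 0  ⟹  s² + 17s + 72 = 0
s = −8 or s = −9, giving (−8, −9) and (−9, −8).

(−9, −8) and (−8, −9)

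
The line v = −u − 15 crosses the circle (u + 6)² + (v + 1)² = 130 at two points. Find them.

(−17, 2) and (−3, −12)

Substitute v = −u − 15:
2u² + 40u + 102 = 0  ⟹  u² + 20u + 51 = 0
u = −3 or u = −17, giving (−3, −12) and (−17, 2).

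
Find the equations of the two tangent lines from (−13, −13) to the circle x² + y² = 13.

Let a tangent through (−13, −13) have slope m. Its distance from (0, 0) must equal √13:
(13m − (13))² = 13(m² + 1)
6m² − 13m + 6 = 0, so m = 2/3 or m = 3/2.
With m = 2/3: 2x − 3y = 13. With m = 3/2: 3x − 2y = −13.

2x − 3y = 13 and 3x − 2y = −13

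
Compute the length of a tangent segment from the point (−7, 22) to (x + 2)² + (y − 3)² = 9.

The centre is (−2, 3) and r = 3. The square of the distance from P to the centre is 25 + 361 = 386.
Power of the point: PT² = |PO|² − r² = 377, so PT = √377.

√377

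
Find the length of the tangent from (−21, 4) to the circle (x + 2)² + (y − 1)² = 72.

√298

Centre (−2, 1), r² = 72. |PO|² = (−19)² + (3)² = 370.
By the tangent–radius right angle, tangent length = √(|PO|² − r²) = √298.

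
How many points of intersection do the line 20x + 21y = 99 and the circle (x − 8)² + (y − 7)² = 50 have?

0

Substituting the line into the circle gives 841x² − 5136x + 8478 = 0.
Δ = 26378496 − 28519992 = −2141496.
No real roots: the line does not meet the circle.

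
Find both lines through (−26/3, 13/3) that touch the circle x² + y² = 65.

Let a tangent through (−26/3, 13/3) have slope m. Its distance from (0, 0) must equal √65:
(26/3m − (−13/3))² = 65(m² + 1)
7m² + 52m − 32 = 0, so m = 4/7 or m = −8.
With m = 4/7: 4x − 7y = −65. With m = −8: 8x + y = −65.

4x − 7y = −65 and 8x + y = −65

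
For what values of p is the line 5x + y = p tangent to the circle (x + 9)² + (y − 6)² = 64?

For a tangent, require d(centre, line) = r = 8.
|5·(−9) + 1·6 − p| / √26 = 8
|p − (−39)| = 8√26.

p = −39 ± 8√26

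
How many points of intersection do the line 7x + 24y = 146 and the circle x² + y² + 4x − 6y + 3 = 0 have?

Substituting the line into the circle gives 625x² + 1268x + 2020 = 0.
Δ = 1607824 − 5050000 = −3442176.
No real roots: the line does not meet the circle.

0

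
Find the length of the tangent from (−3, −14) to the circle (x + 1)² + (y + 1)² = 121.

The centre is (−1, −1) and r = 11. The square of the distance from P to the centre is 4 + 169 = 173.
The tangent meets the radius at right angles, so tangent² = |PO|² − r² = 173 − 121 = 52.

2√13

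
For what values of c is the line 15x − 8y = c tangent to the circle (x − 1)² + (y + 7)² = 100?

c = −99 or c = 241

Tangency holds when the distance from the centre (1, −7) to the line equals the radius 10:
|15·1 − 8·(−7) − c| / √289 = 10
|c − (71)| = 10·17, so c = 241 or c = −99.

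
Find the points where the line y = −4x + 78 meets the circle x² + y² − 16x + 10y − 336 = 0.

From the line, y = −4x + 78. Substituting:
17x² − 680x + 6528 = 0  ⟹  x² − 40x + 384 = 0
x = 24 or x = 16, giving (24, −18) and (16, 14).

(16, 14) and (24, −18)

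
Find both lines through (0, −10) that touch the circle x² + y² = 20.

2x − y = 10 and 2x + y = −10

Write the tangent as mx − y + (−10 − m·(0)) = 0 and set its distance from the centre to 2√5:
[m·(0) − (10)]² = 20(m² + 1)
m² − 4 = 0, so m = 2 or m = −2.
Through (0, −10) these give 2x − y = 10 and 2x + y = −10.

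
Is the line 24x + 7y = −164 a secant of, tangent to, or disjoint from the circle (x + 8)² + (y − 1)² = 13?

secant

Substituting the line into the circle gives 625x² + 8992x + 31740 = 0.
Δ = 80856064 − 79350000 = 1506064.
Two real roots: the line is a secant.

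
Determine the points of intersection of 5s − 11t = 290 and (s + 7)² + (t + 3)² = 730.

(−8, −30) and (14, −20)

Express t = (−290 + 5s)/11 and substitute into the circle:
146s² − 876s − 16352 = 0  ⟹  s² − 6s − 112 = 0
s = 14 or s = −8, giving (14, −20) and (−8, −30).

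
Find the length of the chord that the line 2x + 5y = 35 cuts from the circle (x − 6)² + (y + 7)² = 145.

Centre (6, −7), r² = 145. Perpendicular distance d from centre to line = |−58| / √29 = 58/√29.
Half the chord is √(r² − d²) = √(29), so the full chord is 2√29.

2√29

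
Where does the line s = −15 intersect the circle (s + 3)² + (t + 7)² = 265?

(−15, −18) and (−15, 4)

The line gives s = −15. Substituting into the circle:
t² + 14t − 72 = 0
t = 4 or t = −18, giving (−15, 4) and (−15, −18).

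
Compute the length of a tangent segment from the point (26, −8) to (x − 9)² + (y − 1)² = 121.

With centre O = (9, 1), |OP|² = 370 and r² = 121.
Power of the point: PT² = |PO|² − r² = 249, so PT = √249.

√249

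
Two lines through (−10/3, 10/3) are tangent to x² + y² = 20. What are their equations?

Let a tangent through (−10/3, 10/3) have slope m. Its distance from (0, 0) must equal 2√5:
(10/3m − (−10/3))² = 20(m² + 1)
2m² − 5m + 2 = 0, so m = 2 or m = 1/2.
With m = 2: 2x − y = −10. With m = 1/2: x − 2y = −10.

2x − y = −10 and x − 2y = −10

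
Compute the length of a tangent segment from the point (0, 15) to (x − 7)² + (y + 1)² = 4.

√301

With centre O = (7, −1), |OP|² = 305 and r² = 4.
By the tangent–radius right angle, tangent length = √(|PO|² − r²) = √301.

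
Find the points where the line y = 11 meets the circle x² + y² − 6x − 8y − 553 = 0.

(−20, 11) and (26, 11)

Express y = 11 and substitute into the circle:
x² − 6x − 520 = 0
x = 26 or x = −20, giving (26, 11) and (−20, 11).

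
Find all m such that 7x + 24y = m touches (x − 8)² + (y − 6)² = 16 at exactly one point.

m = 100 or m = 300

Tangency holds when the distance from the centre (8, 6) to the line equals the radius 4:
|7·8 + 24·6 − m| / √625 = 4
|m − (200)| = 4·25, so m = 300 or m = 100.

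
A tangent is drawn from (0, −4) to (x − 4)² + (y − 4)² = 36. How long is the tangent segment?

2√11

Centre (4, 4), r² = 36. |PO|² = (−4)² + (−8)² = 80.
The tangent meets the radius at right angles, so tangent² = |PO|² − r² = 80 − 36 = 44.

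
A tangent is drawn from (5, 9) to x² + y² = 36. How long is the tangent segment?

The centre is (0, 0) and r = 6. The square of the distance from P to the centre is 25 + 81 = 106.
Power of the point: PT² = |PO|² − r² = 70, so PT = √70.

√70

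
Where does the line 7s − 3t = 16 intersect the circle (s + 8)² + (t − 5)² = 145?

(1, −3) and (4, 4)

Express t = (−16 + 7s)/3 and substitute into the circle:
58s² − 290s + 232 = 0  ⟹  s² − 5s + 4 = 0
s = 4 or s = 1, giving (4, 4) and (1, −3).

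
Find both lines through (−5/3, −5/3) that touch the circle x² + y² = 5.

2x + y = −5 and x + 2y = −5

Let a tangent through (−5/3, −5/3) have slope m. Its distance from (0, 0) must equal √5:
(5/3m − (5/3))² = 5(m² + 1)
2m² + 5m + 2 = 0, so m = −2 or m = −1/2.
With m = −2: 2x + y = −5. With m = −1/2: x + 2y = −5.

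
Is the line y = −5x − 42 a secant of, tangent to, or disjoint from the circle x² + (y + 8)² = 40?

Substituting the line into the circle gives 26x² + 340x + 1116 = 0.
Δ = 115600 − 116064 = −464.
No real roots: the line does not meet the circle.

disjoint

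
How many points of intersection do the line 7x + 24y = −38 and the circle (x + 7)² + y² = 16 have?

2

Centre (−7, 0), r² = 16. Distance² from centre to line = (−11)²/625 = 121/625.
Since d² < r², the line cuts the circle twice.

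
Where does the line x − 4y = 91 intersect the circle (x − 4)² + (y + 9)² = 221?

Express y = (−91 + x)/4 and substitute into the circle:
17x² − 238x − 255 = 0  ⟹  x² − 14x − 15 = 0
x = 15 or x = −1, giving (15, −19) and (−1, −23).

(−1, −23) and (15, −19)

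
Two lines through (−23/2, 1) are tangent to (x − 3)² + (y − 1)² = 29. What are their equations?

A line y − (1) = m(x − (−23/2)) is tangent when its distance from (3, 1) is √29:
[m·(29/2) − (0)]² = 29(m² + 1)
25m² − 4 = 0, so m = −2/5 or m = 2/5.
With m = −2/5: 2x + 5y = −18. With m = 2/5: 2x − 5y = −28.

2x + 5y = −18 and 2x − 5y = −28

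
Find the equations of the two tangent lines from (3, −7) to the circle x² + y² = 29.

5x − 2y = 29 and 2x + 5y = −29

Let a tangent through (3, −7) have slope m. Its distance from (0, 0) must equal √29:
[m·(−3) − (7)]² = 29(m² + 1)
10m² − 21m − 10 = 0, so m = 5/2 or m = −2/5.
Through (3, −7) these give 5x − 2y = 29 and 2x + 5y = −29.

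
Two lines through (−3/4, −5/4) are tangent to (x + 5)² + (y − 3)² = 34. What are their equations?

A line y − (−5/4) = m(x − (−3/4)) is tangent when its distance from (−5, 3) is √34:
[m·(−17/4) − (17/4)]² = 34(m² + 1)
15m² − 34m + 15 = 0, so m = 5/3 or m = 3/5.
With m = 5/3: 5x − 3y = 0. With m = 3/5: 3x − 5y = 4.

5x − 3y = 0 and 3x − 5y = 4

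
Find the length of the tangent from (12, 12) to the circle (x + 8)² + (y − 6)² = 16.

2√105

The centre is (−8, 6) and r = 4. The square of the distance from P to the centre is 400 + 36 = 436.
Power of the point: PT² = |PO|² − r² = 420, so PT = 2√105.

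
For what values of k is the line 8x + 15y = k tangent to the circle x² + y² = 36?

The line touches the circle iff its distance from (0, 0) is 6:
|8·0 + 15·0 − k| / √289 = 6
|k| = 6·17, so k = 102 or k = −102.

k = −102 or k = 102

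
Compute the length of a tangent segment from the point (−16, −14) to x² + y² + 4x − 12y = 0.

2√139

Centre (−2, 6), r² = 40. |PO|² = (−14)² + (−20)² = 596.
By the tangent–radius right angle, tangent length = √(|PO|² − r²) = √556 = 2√139.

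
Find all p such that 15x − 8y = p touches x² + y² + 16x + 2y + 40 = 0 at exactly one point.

p = −197 or p = −27

Tangency holds when the distance from the centre (−8, −1) to the line equals the radius 5:
|15·(−8) − 8·(−1) − p| / √289 = 5
|p − (−112)| = 5·17, so p = −27 or p = −197.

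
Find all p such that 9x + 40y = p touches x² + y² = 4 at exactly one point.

Tangency holds when the distance from the centre (0, 0) to the line equals the radius 2:
|9·0 + 40·0 − p| / √1681 = 2
|p| = 2·41, so p = 82 or p = −82.

p = −82 or p = 82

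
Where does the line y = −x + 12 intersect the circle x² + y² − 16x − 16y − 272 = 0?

Substitute y = −x + 12:
2x² − 24x − 320 = 0  ⟹  x² − 12x − 160 = 0
x = 20 or x = −8, giving (20, −8) and (−8, 20).

(−8, 20) and (20, −8)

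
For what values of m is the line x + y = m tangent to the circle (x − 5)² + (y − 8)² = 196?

m = 13 ± 14√2

Tangency holds when the distance from the centre (5, 8) to the line equals the radius 14:
|1·5 + 1·8 − m| / √2 = 14
|m − (13)| = 14√2.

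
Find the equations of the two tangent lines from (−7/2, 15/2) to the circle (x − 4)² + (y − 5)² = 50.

Let a tangent through (−7/2, 15/2) have slope m. Its distance from (4, 5) must equal 5√2:
(15/2m − (−5/2))² = 50(m² + 1)
m² + 6m − 7 = 0, so m = −7 or m = 1.
With m = −7: 7x + y = −17. With m = 1: x − y = −11.

7x + y = −17 and x − y = −11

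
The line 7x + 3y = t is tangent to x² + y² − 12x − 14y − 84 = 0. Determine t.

t = 63 ± 13√58

For a tangent, require d(centre, line) = r = 13.
|7·6 + 3·7 − t| / √58 = 13
|t − (63)| = 13√58.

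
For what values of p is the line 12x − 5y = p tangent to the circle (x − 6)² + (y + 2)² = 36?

The line touches the circle iff its distance from (6, −2) is 6:
|12·6 − 5·(−2) − p| / √169 = 6
|p − (82)| = 6·13, so p = 160 or p = 4.

p = 4 or p = 160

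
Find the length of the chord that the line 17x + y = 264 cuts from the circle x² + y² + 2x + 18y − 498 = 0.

From the line, y = −17x + 264. Substituting:
290x² − 9280x + 73950 = 0  ⟹  x² − 32x + 255 = 0
x = 17 or x = 15, giving (17, −25) and (15, 9).
Chord length = distance between (17, −25) and (15, 9) = √1160 = 2√290.

2√290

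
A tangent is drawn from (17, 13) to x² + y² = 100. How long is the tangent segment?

√358

The centre is (0, 0) and r = 10. The square of the distance from P to the centre is 289 + 169 = 458.
By the tangent–radius right angle, tangent length = √(|PO|² − r²) = √358.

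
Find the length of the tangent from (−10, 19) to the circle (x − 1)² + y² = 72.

The centre is (1, 0) and r = 6√2. The square of the distance from P to the centre is 121 + 361 = 482.
Power of the point: PT² = |PO|² − r² = 410, so PT = √410.

√410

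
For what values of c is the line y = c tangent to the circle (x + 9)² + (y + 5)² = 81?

For a tangent, require d(centre, line) = r = 9.
|0·(−9) + 1·(−5) − c| / √1 = 9
|c − (−5)| = 9, so c = 4 or c = −14.

c = −14 or c = 4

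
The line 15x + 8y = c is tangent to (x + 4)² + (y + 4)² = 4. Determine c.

c = −126 or c = −58

The line touches the circle iff its distance from (−4, −4) is 2:
|15·(−4) + 8·(−4) − c| / √289 = 2
|c − (−92)| = 2·17, so c = −58 or c = −126.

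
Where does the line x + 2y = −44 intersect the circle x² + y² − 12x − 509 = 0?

(−10, −17) and (2, −23)

From the line, y = (−44 − x)/2. Substituting:
5x² + 40x − 100 = 0  ⟹  x² + 8x − 20 = 0
x = 2 or x = −10, giving (2, −23) and (−10, −17).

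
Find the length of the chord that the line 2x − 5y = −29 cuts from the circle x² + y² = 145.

4√29

Centre (0, 0), r² = 145. Perpendicular distance d from centre to line = |29| / √29 = 29/√29.
Half the chord is √(r² − d²) = √(116), so the full chord is 4√29.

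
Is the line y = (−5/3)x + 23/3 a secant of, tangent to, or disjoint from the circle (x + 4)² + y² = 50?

d² = (5·(−4) + 3·0 − (23))²/34 = 1849/34; r² = 50.
Since d² > r², the line lies outside the circle.

disjoint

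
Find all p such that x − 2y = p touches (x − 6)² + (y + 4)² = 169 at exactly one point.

The line touches the circle iff its distance from (6, −4) is 13:
|1·6 − 2·(−4) − p| / √5 = 13
|p − (14)| = 13√5.

p = 14 ± 13√5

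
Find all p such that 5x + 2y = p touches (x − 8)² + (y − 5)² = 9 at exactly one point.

The line touches the circle iff its distance from (8, 5) is 3:
|5·8 + 2·5 − p| / √29 = 3
|p − (50)| = 3√29.

p = 50 ± 3√29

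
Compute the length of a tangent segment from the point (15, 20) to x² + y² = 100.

5√21

With centre O = (0, 0), |OP|² = 625 and r² = 100.
By the tangent–radius right angle, tangent length = √(|PO|² − r²) = √525 = 5√21.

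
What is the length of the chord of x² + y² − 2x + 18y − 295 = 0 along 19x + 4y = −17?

Centre (1, −9), r² = 377. Perpendicular distance d from centre to line = |0| / √377 = 0/√377.
Half the chord is √(r² − d²) = √(377), so the full chord is 2√377.

2√377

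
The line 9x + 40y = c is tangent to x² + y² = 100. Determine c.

For a tangent, require d(centre, line) = r = 10.
|9·0 + 40·0 − c| / √1681 = 10
|c| = 10·41, so c = 410 or c = −410.

c = −410 or c = 410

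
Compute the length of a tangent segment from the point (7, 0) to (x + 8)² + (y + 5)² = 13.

Centre (−8, −5), r² = 13. |PO|² = (15)² + (5)² = 250.
Power of the point: PT² = |PO|² − r² = 237, so PT = √237.

√237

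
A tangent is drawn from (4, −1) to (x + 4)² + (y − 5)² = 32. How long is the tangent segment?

With centre O = (−4, 5), |OP|² = 100 and r² = 32.
The tangent meets the radius at right angles, so tangent² = |PO|² − r² = 100 − 32 = 68.

2√17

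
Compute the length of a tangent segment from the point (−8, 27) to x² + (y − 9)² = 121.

With centre O = (0, 9), |OP|² = 388 and r² = 121.
By the tangent–radius right angle, tangent length = √(|PO|² − r²) = √267.

√267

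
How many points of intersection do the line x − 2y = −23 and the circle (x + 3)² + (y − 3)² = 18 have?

Substituting the line into the circle gives 5x² + 58x + 253 = 0.
Δ = 3364 − 5060 = −1696.
No real roots: the line does not meet the circle.

0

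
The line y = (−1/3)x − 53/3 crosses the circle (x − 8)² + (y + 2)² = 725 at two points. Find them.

Express y = (−53 − x)/3 and substitute into the circle:
10x² − 50x − 3740 = 0  ⟹  x² − 5x − 374 = 0
x = 22 or x = −17, giving (22, −25) and (−17, −12).

(−17, −12) and (22, −25)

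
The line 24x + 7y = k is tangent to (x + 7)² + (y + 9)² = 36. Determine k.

For a tangent, require d(centre, line) = r = 6.
|24·(−7) + 7·(−9) − k| / √625 = 6
|k − (−231)| = 6·25, so k = −81 or k = −381.

k = −381 or k = −81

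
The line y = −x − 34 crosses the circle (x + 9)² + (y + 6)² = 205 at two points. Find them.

(−22, −12) and (−15, −19)

Express y = −x − 34 and substitute into the circle:
2x² + 74x + 660 = 0  ⟹  x² + 37x + 330 = 0
x = −15 or x = −22, giving (−15, −19) and (−22, −12).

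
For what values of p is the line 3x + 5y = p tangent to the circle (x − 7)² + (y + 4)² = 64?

p = 1 ± 8√34

The line touches the circle iff its distance from (7, −4) is 8:
|3·7 + 5·(−4) − p| / √34 = 8
|p − (1)| = 8√34.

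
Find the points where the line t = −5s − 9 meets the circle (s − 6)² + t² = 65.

From the line, t = −5s − 9. Substituting:
26s² + 78s + 52 = 0  ⟹  s² + 3s + 2 = 0
s = −1 or s = −2, giving (−1, −4) and (−2, 1).

(−2, 1) and (−1, −4)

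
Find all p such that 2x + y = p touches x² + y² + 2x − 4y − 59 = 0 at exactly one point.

The line touches the circle iff its distance from (−1, 2) is 8:
|2·(−1) + 1·2 − p| / √5 = 8
|p| = 8√5.

p = ±8√5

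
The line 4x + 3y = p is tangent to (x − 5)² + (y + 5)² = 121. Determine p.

Tangency holds when the distance from the centre (5, −5) to the line equals the radius 11:
|4·5 + 3·(−5) − p| / √25 = 11
|p − (5)| = 11·5, so p = 60 or p = −50.

p = −50 or p = 60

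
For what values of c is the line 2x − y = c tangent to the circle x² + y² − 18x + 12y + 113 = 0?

Tangency holds when the distance from the centre (9, −6) to the line equals the radius 2:
|2·9 − 1·(−6) − c| / √5 = 2
|c − (24)| = 2√5.

c = 24 ± 2√5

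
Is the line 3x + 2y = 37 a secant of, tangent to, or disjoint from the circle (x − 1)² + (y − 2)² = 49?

Substituting the line into the circle gives 13x² − 206x + 897 = 0.
Δ = 42436 − 46644 = −4208.
No real roots: the line does not meet the circle.

disjoint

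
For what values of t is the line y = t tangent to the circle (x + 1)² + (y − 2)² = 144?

t = −10 or t = 14

The line touches the circle iff its distance from (−1, 2) is 12:
|0·(−1) + 1·2 − t| / √1 = 12
|t − (2)| = 12, so t = 14 or t = −10.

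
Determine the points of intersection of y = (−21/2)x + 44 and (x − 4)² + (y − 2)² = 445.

(2, 23) and (6, −19)

Express y = (88 − 21x)/2 and substitute into the circle:
445x² − 3560x + 5340 = 0  ⟹  x² − 8x + 12 = 0
x = 6 or x = 2, giving (6, −19) and (2, 23).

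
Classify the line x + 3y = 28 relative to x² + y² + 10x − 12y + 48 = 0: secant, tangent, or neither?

Substituting the line into the circle gives 10x² + 70x + 208 = 0.
Discriminant = (70)² − 4·10·(208) = −3420 < 0.
No real roots: the line does not meet the circle.

neither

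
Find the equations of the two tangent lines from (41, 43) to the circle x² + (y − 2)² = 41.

A line y − (43) = m(x − (41)) is tangent when its distance from (0, 2) is √41:
[m·(−41) − (−41)]² = 41(m² + 1)
20m² − 41m + 20 = 0, so m = 5/4 or m = 4/5.
Through (41, 43) these give 5x − 4y = 33 and 4x − 5y = −51.

5x − 4y = 33 and 4x − 5y = −51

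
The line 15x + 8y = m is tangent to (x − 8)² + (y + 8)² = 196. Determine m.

m = −182 or m = 294

For a tangent, require d(centre, line) = r = 14.
|15·8 + 8·(−8) − m| / √289 = 14
|m − (56)| = 14·17, so m = 294 or m = −182.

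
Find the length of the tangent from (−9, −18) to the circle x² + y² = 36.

With centre O = (0, 0), |OP|² = 405 and r² = 36.
Power of the point: PT² = |PO|² − r² = 369, so PT = 3√41.

3√41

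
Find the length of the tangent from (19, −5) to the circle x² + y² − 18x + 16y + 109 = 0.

With centre O = (9, −8), |OP|² = 109 and r² = 36.
Power of the point: PT² = |PO|² − r² = 73, so PT = √73.

√73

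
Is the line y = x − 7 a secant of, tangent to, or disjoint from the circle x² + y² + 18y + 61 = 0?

secant

Substituting the line into the circle gives 2x² + 4x − 16 = 0.
Discriminant = (4)² − 4·2·(−16) = 144 > 0.
Two real roots: the line is a secant.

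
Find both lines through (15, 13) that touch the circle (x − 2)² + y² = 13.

3x − 2y = 19 and 2x − 3y = −9

A line y − (13) = m(x − (15)) is tangent when its distance from (2, 0) is √13:
(−13m − (−13))² = 13(m² + 1)
6m² − 13m + 6 = 0, so m = 3/2 or m = 2/3.
With m = 3/2: 3x − 2y = 19. With m = 2/3: 2x − 3y = −9.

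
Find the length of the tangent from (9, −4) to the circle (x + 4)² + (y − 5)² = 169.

Centre (−4, 5), r² = 169. |PO|² = (13)² + (−9)² = 250.
The tangent meets the radius at right angles, so tangent² = |PO|² − r² = 250 − 169 = 81.

9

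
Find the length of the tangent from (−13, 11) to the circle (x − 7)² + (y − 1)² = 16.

22

Centre (7, 1), r² = 16. |PO|² = (−20)² + (10)² = 500.
By the tangent–radius right angle, tangent length = √(|PO|² − r²) = √484 = 22.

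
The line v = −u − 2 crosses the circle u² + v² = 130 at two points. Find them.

(−9, 7) and (7, −9)

Substitute v = −u − 2:
2u² + 4u − 126 = 0  ⟹  u² + 2u − 63 = 0
u = 7 or u = −9, giving (7, −9) and (−9, 7).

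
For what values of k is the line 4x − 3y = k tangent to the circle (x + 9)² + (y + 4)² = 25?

k = −49 or k = 1

Tangency holds when the distance from the centre (−9, −4) to the line equals the radius 5:
|4·(−9) − 3·(−4) − k| / √25 = 5
|k − (−24)| = 5·5, so k = 1 or k = −49.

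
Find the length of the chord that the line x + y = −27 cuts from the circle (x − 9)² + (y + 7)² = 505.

13√2

Express y = −x − 27 and substitute into the circle:
2x² + 22x − 24 = 0  ⟹  x² + 11x − 12 = 0
x = 1 or x = −12, giving (1, −28) and (−12, −15).
Chord length = distance between (1, −28) and (−12, −15) = √338 = 13√2.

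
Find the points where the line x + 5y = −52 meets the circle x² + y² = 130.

(−7, −9) and (3, −11)

Substitute y = (−52 − x)/5:
26x² + 104x − 546 = 0  ⟹  x² + 4x − 21 = 0
x = 3 or x = −7, giving (3, −11) and (−7, −9).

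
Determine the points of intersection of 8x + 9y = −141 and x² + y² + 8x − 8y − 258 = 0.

Substitute y = (−141 − 8x)/9:
145x² + 3480x + 9135 = 0  ⟹  x² + 24x + 63 = 0
x = −3 or x = −21, giving (−3, −13) and (−21, 3).

(−21, 3) and (−3, −13)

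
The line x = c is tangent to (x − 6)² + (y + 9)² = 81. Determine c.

The line touches the circle iff its distance from (6, −9) is 9:
|1·6 + 0·(−9) − c| / √1 = 9
|c − (6)| = 9, so c = 15 or c = −3.

c = −3 or c = 15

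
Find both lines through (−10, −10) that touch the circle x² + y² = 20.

x − 2y = 10 and 2x − y = −10

Let a tangent through (−10, −10) have slope m. Its distance from (0, 0) must equal 2√5:
(10m − (10))² = 20(m² + 1)
2m² − 5m + 2 = 0, so m = 1/2 or m = 2.
With m = 1/2: x − 2y = 10. With m = 2: 2x − y = −10.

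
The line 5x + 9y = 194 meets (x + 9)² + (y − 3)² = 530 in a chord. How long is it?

2√106

Express y = (194 − 5x)/9 and substitute into the circle:
106x² − 212x − 8480 = 0  ⟹  x² − 2x − 80 = 0
x = 10 or x = −8, giving (10, 16) and (−8, 26).
|(10, 16) − (−8, 26)| = √((18)² + (−10)²) = 2√106.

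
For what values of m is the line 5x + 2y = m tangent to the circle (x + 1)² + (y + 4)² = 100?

m = −13 ± 10√29

The line touches the circle iff its distance from (−1, −4) is 10:
|5·(−1) + 2·(−4) − m| / √29 = 10
|m − (−13)| = 10√29.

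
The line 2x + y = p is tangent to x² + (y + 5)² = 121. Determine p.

p = −5 ± 11√5

The line touches the circle iff its distance from (0, −5) is 11:
|2·0 + 1·(−5) − p| / √5 = 11
|p − (−5)| = 11√5.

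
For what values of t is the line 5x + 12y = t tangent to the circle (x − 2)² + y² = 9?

t = −29 or t = 49

The line touches the circle iff its distance from (2, 0) is 3:
|5·2 + 12·0 − t| / √169 = 3
|t − (10)| = 3·13, so t = 49 or t = −29.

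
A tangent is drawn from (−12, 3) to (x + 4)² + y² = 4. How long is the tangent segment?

√69

Centre (−4, 0), r² = 4. |PO|² = (−8)² + (3)² = 73.
By the tangent–radius right angle, tangent length = √(|PO|² − r²) = √69.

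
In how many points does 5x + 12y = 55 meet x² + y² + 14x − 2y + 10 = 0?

d² = (5·(−7) + 12·1 − (55))²/169 = 36; r² = 40.
Since d² < r², the line cuts the circle twice.

2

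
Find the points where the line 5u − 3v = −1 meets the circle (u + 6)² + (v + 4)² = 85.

(−8, −13) and (1, 2)

Express v = (1 + 5u)/3 and substitute into the circle:
34u² + 238u − 272 = 0  ⟹  u² + 7u − 8 = 0
u = 1 or u = −8, giving (1, 2) and (−8, −13).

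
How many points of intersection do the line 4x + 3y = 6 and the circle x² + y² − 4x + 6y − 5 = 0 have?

Centre (2, −3), r² = 18. Distance² from centre to line = (−7)²/25 = 49/25.
Since d² < r², the line cuts the circle twice.

2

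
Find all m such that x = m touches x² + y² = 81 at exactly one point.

The line touches the circle iff its distance from (0, 0) is 9:
|1·0 + 0·0 − m| / √1 = 9
|m| = 9, so m = 9 or m = −9.

m = −9 or m = 9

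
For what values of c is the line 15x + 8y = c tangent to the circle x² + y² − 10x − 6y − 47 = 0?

c = −54 or c = 252

The line touches the circle iff its distance from (5, 3) is 9:
|15·5 + 8·3 − c| / √289 = 9
|c − (99)| = 9·17, so c = 252 or c = −54.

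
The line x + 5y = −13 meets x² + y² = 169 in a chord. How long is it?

5√26

Centre (0, 0), r² = 169. Perpendicular distance d from centre to line = |13| / √26 = 13/√26.
Half the chord is √(r² − d²) = √(325/2), so the full chord is 5√26.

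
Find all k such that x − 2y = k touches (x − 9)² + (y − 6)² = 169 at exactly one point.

k = −3 ± 13√5

Tangency holds when the distance from the centre (9, 6) to the line equals the radius 13:
|1·9 − 2·6 − k| / √5 = 13
|k − (−3)| = 13√5.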